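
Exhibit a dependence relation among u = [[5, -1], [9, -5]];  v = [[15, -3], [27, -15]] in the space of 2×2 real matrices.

Write each element as a vector in ℝ⁴ using {E₁₁, E₁₂, E₂₁, E₂₂}.
Write the vectors as columns of a matrix and find a nonzero vector in its null space.
The free variable yields coefficients (3, -1) (any nonzero multiple also works).

3u - v = 0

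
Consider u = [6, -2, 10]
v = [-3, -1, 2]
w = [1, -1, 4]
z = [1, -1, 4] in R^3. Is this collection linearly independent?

There are 4 vectors in a 3-dimensional space, so they cannot be linearly independent.

linearly dependent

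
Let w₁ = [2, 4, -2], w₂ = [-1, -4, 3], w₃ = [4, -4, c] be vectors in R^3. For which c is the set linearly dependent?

The vectors are dependent exactly when the determinant of the matrix with rows w₁, w₂, w₃ vanishes.
Cofactor expansion gives det = 32 - 4*c.
This vanishes exactly when c = 8.

c = 8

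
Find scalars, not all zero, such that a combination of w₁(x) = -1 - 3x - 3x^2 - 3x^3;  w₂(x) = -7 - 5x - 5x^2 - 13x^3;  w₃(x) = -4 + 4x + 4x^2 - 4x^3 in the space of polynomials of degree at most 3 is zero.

Pass to coordinate vectors relative to the basis {1, x, …, x^3}.
Solve the homogeneous system with w₁, w₂, w₃ as columns by row-reducing the coefficient matrix.
A generator of the null space is (3, -1, 1).

3w₁ - w₂ + w₃ = 0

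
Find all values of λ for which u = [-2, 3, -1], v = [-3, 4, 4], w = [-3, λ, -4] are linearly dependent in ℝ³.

Place the vectors as rows of a 3×3 matrix; dependence ⇔ determinant zero.
Cofactor expansion gives det = 11*λ - 52.
Solving 11*λ - 52 = 0 yields λ = 52/11.

λ = 52/11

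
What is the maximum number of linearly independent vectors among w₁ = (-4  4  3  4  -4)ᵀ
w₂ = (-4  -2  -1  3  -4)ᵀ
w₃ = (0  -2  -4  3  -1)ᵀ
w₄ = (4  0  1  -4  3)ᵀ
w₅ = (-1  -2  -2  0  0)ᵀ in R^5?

Apply Gaussian elimination to the matrix whose rows are w₁, w₂, w₃, w₄, w₅.
Exactly 5 pivots survive; hence the rank is 5.

5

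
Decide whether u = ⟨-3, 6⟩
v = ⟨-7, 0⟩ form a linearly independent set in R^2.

Form the 2×2 matrix with these as columns; its determinant is 42.
A nonzero determinant means the columns are linearly independent.

linearly independent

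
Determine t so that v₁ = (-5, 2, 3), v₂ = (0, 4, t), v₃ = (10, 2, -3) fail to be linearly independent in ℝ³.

Dependence holds iff the 3×3 matrix [v₁ v₂ v₃] is singular.
Expanding, det = 30*t - 60.
Solving 30*t - 60 = 0 yields t = 2.

t = 2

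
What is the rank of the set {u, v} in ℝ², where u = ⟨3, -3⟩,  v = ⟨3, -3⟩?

Row-reduce the 2×2 matrix with these as rows.
The echelon form has 1 nonzero row, so the rank is 1.

rank 1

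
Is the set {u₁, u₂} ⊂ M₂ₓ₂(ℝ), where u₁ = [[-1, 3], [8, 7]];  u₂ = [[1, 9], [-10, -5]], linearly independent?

linearly independent

Write each element as a coordinate vector in ℝ⁴ using {E₁₁, E₁₂, E₂₁, E₂₂}.
Place the vectors as rows of a 2×4 matrix and reduce to echelon form.
The reduction yields 2 nonzero rows, so the rank is 2.
Since rank = 2 (the number of vectors), the set is linearly independent.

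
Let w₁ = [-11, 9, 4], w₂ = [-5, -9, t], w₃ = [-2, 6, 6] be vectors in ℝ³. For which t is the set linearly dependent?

t = -14

Dependence holds iff the 3×3 matrix [w₁ w₂ w₃] is singular.
Cofactor expansion gives det = 48*t + 672.
This vanishes exactly when t = -14.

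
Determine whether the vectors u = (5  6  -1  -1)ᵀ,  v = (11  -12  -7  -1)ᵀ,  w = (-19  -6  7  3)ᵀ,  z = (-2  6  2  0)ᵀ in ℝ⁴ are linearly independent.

Form the 4×4 matrix with these as columns; its determinant is 0.
A zero determinant means the columns are linearly dependent.

linearly dependent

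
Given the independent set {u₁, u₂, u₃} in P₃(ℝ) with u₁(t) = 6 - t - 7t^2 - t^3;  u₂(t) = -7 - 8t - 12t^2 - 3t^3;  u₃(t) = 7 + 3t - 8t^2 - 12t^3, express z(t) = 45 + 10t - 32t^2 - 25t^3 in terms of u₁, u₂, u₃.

z = 4u₁ - u₂ + 2u₃

Work in coordinates with respect to the standard basis {1, t, …, t^3}.
Solve the system with u₁, u₂, u₃ as columns and z as the right-hand side.
Row-reducing the augmented matrix gives the unique coefficients (α₁, α₂, α₃) = (4, -1, 2).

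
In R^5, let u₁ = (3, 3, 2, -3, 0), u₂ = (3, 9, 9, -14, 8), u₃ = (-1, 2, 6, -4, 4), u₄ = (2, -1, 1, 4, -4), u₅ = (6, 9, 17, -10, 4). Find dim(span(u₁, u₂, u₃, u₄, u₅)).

dim = 3

Form the matrix with u₁, u₂, u₃, u₄, u₅ as columns and reduce.
Exactly 3 pivots survive; hence the rank is 3.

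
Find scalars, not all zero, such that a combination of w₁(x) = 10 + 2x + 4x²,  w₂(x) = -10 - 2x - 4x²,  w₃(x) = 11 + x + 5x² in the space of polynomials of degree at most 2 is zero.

w₁ + w₂ = 0

Pass to coordinate vectors relative to the basis {1, x, x²}.
Row-reduce the matrix with w₁, w₂, w₃ as columns; the null space gives the coefficients.
One solution (up to scaling) is (1, 1, 0).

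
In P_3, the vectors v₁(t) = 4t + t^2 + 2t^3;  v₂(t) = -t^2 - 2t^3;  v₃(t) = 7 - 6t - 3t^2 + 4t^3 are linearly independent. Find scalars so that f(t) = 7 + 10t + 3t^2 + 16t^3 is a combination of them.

Identify each element with its coordinate vector in ℝ⁴ via {1, t, …, t^3}.
Solve the system with v₁, v₂, v₃ as columns and f as the right-hand side.
Back-substitution yields (α₁, α₂, α₃) = (4, -2, 1).

f = 4v₁ - 2v₂ + v₃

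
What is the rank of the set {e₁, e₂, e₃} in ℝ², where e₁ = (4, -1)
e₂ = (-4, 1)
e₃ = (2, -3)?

Form the matrix with e₁, e₂, e₃ as columns and reduce.
Reduction leaves 2 leading entries, giving rank 2.
(With 3 elements in a 2-dimensional space the rank is at most 2.)

2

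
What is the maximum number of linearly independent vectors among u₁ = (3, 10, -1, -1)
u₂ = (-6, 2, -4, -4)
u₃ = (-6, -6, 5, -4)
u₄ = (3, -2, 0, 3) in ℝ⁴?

Form the matrix with u₁, u₂, u₃, u₄ as columns and reduce.
There are 3 pivot columns, so rank = 3.

3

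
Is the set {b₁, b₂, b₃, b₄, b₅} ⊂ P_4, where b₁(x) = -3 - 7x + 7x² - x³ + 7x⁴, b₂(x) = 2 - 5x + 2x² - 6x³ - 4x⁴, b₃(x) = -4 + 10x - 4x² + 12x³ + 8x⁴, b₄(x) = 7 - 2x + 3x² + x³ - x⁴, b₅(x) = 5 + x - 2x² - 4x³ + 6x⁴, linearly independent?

Write each element as a coordinate vector in ℝ⁵ using {1, x, …, x⁴}.
One vector is a scalar multiple of another, so the set is dependent.

linearly dependent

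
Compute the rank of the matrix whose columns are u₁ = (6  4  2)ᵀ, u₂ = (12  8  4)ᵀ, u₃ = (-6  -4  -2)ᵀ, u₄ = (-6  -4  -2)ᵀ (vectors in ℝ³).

rank 1

Apply Gaussian elimination to the matrix whose rows are u₁, u₂, u₃, u₄.
Reduction leaves 1 leading entry, giving rank 1.
(With 4 elements in a 3-dimensional space the rank is at most 3.)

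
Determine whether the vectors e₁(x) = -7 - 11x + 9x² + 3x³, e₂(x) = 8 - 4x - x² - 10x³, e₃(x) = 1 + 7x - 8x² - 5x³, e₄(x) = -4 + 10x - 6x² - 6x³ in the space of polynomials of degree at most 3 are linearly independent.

Take coordinates with respect to the standard basis {1, x, …, x³}.
Place the vectors as rows of a 4×4 matrix and reduce to echelon form.
The reduction yields 4 nonzero rows, so the rank is 4.
Since rank = 4 (the number of vectors), the set is linearly independent.

linearly independent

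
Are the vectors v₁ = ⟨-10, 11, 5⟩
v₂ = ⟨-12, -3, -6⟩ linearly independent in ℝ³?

linearly independent

Row-reduce the matrix whose columns are v₁, v₂.
The reduction yields 2 nonzero rows, so the rank is 2.
Since rank = 2 (the number of vectors), the set is linearly independent.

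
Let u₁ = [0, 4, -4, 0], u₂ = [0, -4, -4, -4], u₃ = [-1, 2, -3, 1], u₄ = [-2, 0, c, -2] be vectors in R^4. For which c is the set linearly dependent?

Place the vectors as rows of a 4×4 matrix; dependence ⇔ determinant zero.
Expanding, det = -16*c - 160.
Setting this to zero gives c = -10.

c = -10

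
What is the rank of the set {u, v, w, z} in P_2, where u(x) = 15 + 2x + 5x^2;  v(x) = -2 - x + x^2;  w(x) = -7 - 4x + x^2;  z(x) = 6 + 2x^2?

3

Represent each element by its coordinate vector in ℝ³.
Apply Gaussian elimination to the matrix whose rows are u, v, w, z.
There are 3 pivot columns, so rank = 3.
(With 4 elements in a 3-dimensional space the rank is at most 3.)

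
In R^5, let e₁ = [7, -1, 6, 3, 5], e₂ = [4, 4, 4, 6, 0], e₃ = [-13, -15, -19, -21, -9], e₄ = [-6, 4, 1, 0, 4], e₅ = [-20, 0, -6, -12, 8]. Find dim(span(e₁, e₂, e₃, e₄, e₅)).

Row-reduce the 5×5 matrix with these as rows.
There are 3 pivot columns, so rank = 3.

3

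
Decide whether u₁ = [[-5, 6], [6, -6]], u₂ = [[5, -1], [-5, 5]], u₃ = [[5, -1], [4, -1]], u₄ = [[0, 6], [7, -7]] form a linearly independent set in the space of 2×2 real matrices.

Write each element as a coordinate vector in ℝ⁴ using {E₁₁, E₁₂, E₂₁, E₂₂}.
Form the 4×4 matrix with these as columns; its determinant is 435.
A nonzero determinant means the columns are linearly independent.

linearly independent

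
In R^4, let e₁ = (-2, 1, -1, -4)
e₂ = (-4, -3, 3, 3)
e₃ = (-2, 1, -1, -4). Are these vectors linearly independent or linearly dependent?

Two of the vectors are equal, giving an immediate dependence.

linearly dependent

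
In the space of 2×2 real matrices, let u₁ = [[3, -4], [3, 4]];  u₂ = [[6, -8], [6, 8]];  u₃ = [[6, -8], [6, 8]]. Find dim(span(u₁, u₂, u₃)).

dim = 1

Pass to coordinate vectors with respect to the basis {E₁₁, E₁₂, E₂₁, E₂₂}.
Apply Gaussian elimination to the matrix whose rows are u₁, u₂, u₃.
There is 1 pivot column, so rank = 1.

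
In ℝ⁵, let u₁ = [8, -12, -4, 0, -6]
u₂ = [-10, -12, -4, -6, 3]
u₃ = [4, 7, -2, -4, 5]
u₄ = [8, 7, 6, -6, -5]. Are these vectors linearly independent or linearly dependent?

linearly independent

Place the vectors as rows of a 4×5 matrix and reduce to echelon form.
The reduction yields 4 nonzero rows, so the rank is 4.
Since rank = 4 (the number of vectors), the set is linearly independent.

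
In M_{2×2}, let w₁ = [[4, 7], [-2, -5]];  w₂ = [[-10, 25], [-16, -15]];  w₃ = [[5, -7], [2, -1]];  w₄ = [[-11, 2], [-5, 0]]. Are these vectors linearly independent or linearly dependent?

linearly dependent

Take coordinates with respect to the standard basis {E₁₁, E₁₂, E₂₁, E₂₂}.
The matrix [w₁|w₂|w₃|w₄] has determinant 0.
A zero determinant means the columns are linearly dependent.
Indeed 3w₁ - w₂ + 2w₄ = 0.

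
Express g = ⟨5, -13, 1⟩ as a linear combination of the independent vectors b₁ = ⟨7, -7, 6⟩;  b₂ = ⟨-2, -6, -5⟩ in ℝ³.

g = b₁ + b₂

Set up the augmented matrix [b₁ | b₂ | g] and row-reduce.
Row-reducing the augmented matrix gives the unique coefficients (a₁, a₂) = (1, 1).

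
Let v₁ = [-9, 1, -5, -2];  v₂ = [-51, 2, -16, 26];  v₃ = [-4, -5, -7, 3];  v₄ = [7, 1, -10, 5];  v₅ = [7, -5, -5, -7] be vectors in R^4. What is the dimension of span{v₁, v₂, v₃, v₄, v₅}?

Row-reduce the 5×4 matrix with these as rows.
The echelon form has 4 nonzero rows, so the rank is 4.
(With 5 elements in a 4-dimensional space the rank is at most 4.)

4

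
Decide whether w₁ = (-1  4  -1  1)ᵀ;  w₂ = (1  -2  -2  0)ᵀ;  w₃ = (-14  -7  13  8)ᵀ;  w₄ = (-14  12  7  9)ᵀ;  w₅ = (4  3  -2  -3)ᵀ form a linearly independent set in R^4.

linearly dependent

There are 5 vectors in a 4-dimensional space, so they cannot be linearly independent.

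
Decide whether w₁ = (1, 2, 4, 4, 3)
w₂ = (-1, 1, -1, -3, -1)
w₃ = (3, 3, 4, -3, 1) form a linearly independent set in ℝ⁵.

linearly independent

Place the vectors as rows of a 3×5 matrix and reduce to echelon form.
The reduction yields 3 nonzero rows, so the rank is 3.
Since rank = 3 (the number of vectors), the set is linearly independent.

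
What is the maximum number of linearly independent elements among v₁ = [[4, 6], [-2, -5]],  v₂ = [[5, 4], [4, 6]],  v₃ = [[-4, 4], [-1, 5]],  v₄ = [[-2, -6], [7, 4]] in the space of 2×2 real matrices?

4

Represent each element by its coordinate vector in ℝ⁴.
Apply Gaussian elimination to the matrix whose rows are v₁, v₂, v₃, v₄.
The echelon form has 4 nonzero rows, so the rank is 4.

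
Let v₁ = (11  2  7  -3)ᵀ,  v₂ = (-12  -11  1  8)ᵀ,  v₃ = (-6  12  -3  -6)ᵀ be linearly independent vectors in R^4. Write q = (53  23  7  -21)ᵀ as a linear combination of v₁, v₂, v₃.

Since v₁, v₂, v₃ are independent, the coefficients expressing q are uniquely determined by a linear system.
The system has the unique solution (α₁, α₂, α₃) = (1, -3, -1).

q = v₁ - 3v₂ - v₃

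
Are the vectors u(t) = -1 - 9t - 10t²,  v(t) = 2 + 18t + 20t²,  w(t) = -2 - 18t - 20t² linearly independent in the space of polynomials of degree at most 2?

Take coordinates with respect to the standard basis {1, t, t²}.
The matrix [u|v|w] has determinant 0.
A zero determinant means the columns are linearly dependent.

linearly dependent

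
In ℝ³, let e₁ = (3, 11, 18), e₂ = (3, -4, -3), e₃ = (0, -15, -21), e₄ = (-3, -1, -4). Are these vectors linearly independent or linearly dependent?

There are 4 vectors in a 3-dimensional space, so they cannot be linearly independent.

linearly dependent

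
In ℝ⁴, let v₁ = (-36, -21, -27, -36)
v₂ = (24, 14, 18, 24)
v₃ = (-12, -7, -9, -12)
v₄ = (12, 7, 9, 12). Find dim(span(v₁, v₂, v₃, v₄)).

Put the 4×4 matrix [v₁|v₂|v₃|v₄] into echelon form.
There is 1 pivot column, so rank = 1.

1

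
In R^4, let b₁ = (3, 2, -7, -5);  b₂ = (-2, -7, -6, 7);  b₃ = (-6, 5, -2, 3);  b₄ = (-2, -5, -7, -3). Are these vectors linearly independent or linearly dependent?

linearly independent

The matrix [b₁|b₂|b₃|b₄] has determinant -4780.
A nonzero determinant means the columns are linearly independent.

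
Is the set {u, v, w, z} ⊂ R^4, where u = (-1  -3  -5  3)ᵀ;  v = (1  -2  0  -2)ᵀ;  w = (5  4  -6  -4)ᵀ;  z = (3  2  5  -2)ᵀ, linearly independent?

Form the 4×4 matrix with these as columns; its determinant is -428.
A nonzero determinant means the columns are linearly independent.

linearly independent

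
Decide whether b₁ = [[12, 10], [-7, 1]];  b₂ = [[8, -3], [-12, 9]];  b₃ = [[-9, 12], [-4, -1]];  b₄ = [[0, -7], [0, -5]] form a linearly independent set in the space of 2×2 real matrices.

linearly independent

Write each element as a coordinate vector in ℝ⁴ using {E₁₁, E₁₂, E₂₁, E₂₂}.
Form the 4×4 matrix with these as columns; its determinant is -20574.
A nonzero determinant means the columns are linearly independent.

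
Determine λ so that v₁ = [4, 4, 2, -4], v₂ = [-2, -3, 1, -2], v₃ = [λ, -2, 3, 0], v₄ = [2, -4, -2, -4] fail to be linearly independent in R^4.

The vectors are dependent exactly when the determinant of the matrix with rows v₁, v₂, v₃, v₄ vanishes.
Expanding, det = -80*λ - 392.
Solving -80*λ - 392 = 0 yields λ = -49/10.

λ = -49/10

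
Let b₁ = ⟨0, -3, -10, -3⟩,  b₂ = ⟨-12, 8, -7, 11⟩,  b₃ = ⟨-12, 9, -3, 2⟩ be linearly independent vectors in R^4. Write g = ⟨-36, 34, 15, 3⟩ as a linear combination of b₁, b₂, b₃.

g = -2b₁ - b₂ + 4b₃

Set up the augmented matrix [b₁ | b₂ | b₃ | g] and row-reduce.
Back-substitution yields (α₁, α₂, α₃) = (-2, -1, 4).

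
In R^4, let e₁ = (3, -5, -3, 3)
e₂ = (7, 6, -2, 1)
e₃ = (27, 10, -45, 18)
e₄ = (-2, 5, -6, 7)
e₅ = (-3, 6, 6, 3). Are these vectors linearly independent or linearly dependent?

linearly dependent

There are 5 vectors in a 4-dimensional space, so they cannot be linearly independent.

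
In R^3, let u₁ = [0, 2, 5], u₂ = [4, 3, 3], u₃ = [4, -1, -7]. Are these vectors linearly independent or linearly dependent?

linearly dependent

Place the vectors as rows of a 3×3 matrix and reduce to echelon form.
The reduction yields 2 nonzero rows, so the rank is 2.
Since rank 2 < 3, the set is linearly dependent.
Indeed 2u₁ - u₂ + u₃ = 0.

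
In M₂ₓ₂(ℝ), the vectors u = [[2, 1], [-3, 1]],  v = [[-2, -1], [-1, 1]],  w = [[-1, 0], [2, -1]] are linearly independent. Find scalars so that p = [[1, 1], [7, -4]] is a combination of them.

p = -u - 2v + w

Take coordinate vectors relative to {E₁₁, E₁₂, E₂₁, E₂₂}.
Solve the system with u, v, w as columns and p as the right-hand side.
The system has the unique solution (c₁, c₂, c₃) = (-1, -2, 1).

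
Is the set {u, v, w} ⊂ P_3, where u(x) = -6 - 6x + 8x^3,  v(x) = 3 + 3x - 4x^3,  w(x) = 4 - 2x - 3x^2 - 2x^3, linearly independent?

Write each element as a coordinate vector in ℝ⁴ using {1, x, …, x^3}.
One vector is a scalar multiple of another, so the set is dependent.

linearly dependent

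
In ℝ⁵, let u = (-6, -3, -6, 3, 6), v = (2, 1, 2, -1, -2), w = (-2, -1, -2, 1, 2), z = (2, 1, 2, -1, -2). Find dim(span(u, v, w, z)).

Row-reduce the 4×5 matrix with these as rows.
The echelon form has 1 nonzero row, so the rank is 1.

dim = 1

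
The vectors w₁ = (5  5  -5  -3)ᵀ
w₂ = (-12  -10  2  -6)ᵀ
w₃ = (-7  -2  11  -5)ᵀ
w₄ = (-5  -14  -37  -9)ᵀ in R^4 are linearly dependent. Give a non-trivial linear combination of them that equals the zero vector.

2w₁ + 3w₂ - 3w₃ - w₄ = 0

Row-reduce the matrix with w₁, w₂, w₃, w₄ as columns; the null space gives the coefficients.
One solution (up to scaling) is (2, 3, -3, -1).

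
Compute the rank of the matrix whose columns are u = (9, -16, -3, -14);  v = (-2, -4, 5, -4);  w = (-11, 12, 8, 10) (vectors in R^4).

2

Apply Gaussian elimination to the matrix whose rows are u, v, w.
Reduction leaves 2 leading entries, giving rank 2.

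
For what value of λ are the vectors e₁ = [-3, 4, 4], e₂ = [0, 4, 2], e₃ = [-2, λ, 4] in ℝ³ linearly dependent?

λ = 16/3

The vectors are dependent exactly when the determinant of the matrix with rows e₁, e₂, e₃ vanishes.
The determinant works out to 6*λ - 32.
This vanishes exactly when λ = 16/3.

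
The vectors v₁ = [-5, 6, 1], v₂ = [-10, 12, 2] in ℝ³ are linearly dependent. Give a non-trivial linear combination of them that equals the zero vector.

Set up α₁v₁ + α₂v₂ = 0 and solve the homogeneous system.
The free variable yields coefficients (2, -1) (any nonzero multiple also works).

2v₁ - v₂ = 0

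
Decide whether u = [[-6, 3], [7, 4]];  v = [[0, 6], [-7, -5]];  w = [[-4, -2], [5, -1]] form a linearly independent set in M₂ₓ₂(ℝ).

Take coordinates with respect to the standard basis {E₁₁, E₁₂, E₂₁, E₂₂}.
Row-reduce the matrix whose columns are u, v, w.
The reduction yields 3 nonzero rows, so the rank is 3.
Since rank = 3 (the number of vectors), the set is linearly independent.

linearly independent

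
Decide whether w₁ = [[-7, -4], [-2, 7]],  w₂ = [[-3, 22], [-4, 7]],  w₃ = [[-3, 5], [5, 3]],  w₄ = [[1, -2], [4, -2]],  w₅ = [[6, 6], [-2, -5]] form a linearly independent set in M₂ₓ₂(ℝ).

Write each element as a coordinate vector in ℝ⁴ using {E₁₁, E₁₂, E₂₁, E₂₂}.
There are 5 vectors in a 4-dimensional space, so they cannot be linearly independent.

linearly dependent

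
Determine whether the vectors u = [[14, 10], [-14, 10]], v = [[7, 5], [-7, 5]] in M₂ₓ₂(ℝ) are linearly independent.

linearly dependent

Write each element as a coordinate vector in ℝ⁴ using {E₁₁, E₁₂, E₂₁, E₂₂}.
One vector is a scalar multiple of another, so the set is dependent.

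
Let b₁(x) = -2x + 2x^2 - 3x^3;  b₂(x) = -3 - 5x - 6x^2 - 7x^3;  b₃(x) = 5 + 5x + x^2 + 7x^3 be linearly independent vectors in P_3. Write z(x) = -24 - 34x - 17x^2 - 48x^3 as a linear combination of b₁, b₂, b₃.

z = 2b₁ + 3b₂ - 3b₃

Identify each element with its coordinate vector in ℝ⁴ via {1, x, …, x^3}.
Solve the system with b₁, b₂, b₃ as columns and z as the right-hand side.
The system has the unique solution (α₁, α₂, α₃) = (2, 3, -3).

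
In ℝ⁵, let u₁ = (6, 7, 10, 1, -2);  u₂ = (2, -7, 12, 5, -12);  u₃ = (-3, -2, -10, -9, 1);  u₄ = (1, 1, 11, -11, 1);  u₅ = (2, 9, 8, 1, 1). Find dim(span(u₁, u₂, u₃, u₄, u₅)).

Apply Gaussian elimination to the matrix whose rows are u₁, u₂, u₃, u₄, u₅.
Exactly 5 pivots survive; hence the rank is 5.

dim = 5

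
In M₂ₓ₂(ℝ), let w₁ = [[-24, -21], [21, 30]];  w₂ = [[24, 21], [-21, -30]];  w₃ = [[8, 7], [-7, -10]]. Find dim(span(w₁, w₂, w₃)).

Represent each element by its coordinate vector in ℝ⁴.
Put the 4×3 matrix [w₁|w₂|w₃] into echelon form.
Exactly 1 pivot survives; hence the rank is 1.

dim = 1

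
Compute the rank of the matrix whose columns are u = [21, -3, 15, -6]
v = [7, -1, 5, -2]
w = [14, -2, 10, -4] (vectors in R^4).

rank 1

Put the 4×3 matrix [u|v|w] into echelon form.
The echelon form has 1 nonzero row, so the rank is 1.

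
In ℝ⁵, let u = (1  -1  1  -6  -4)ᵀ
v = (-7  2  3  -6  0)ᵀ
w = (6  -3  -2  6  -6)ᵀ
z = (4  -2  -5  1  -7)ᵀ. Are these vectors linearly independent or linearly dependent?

linearly independent

Place the vectors as rows of a 4×5 matrix and reduce to echelon form.
The reduction yields 4 nonzero rows, so the rank is 4.
Since rank = 4 (the number of vectors), the set is linearly independent.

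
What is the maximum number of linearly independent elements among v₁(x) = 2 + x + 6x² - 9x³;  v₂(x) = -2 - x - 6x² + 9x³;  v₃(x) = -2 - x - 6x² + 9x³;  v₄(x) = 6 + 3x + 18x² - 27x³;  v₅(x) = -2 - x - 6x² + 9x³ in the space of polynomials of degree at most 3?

1

Represent each element by its coordinate vector in ℝ⁴.
Apply Gaussian elimination to the matrix whose rows are v₁, v₂, v₃, v₄, v₅.
There is 1 pivot column, so rank = 1.
(With 5 elements in a 4-dimensional space the rank is at most 4.)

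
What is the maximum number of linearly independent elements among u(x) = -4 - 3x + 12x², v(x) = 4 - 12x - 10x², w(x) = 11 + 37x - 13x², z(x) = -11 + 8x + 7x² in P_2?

Pass to coordinate vectors with respect to the basis {1, x, x²}.
Put the 3×4 matrix [u|v|w|z] into echelon form.
Reduction leaves 3 leading entries, giving rank 3.
(With 4 elements in a 3-dimensional space the rank is at most 3.)

3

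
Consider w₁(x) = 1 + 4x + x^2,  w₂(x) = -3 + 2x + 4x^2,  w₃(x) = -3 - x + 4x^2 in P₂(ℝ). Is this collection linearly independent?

linearly independent

Take coordinates with respect to the standard basis {1, x, x^2}.
The matrix [w₁|w₂|w₃] has determinant 21.
A nonzero determinant means the columns are linearly independent.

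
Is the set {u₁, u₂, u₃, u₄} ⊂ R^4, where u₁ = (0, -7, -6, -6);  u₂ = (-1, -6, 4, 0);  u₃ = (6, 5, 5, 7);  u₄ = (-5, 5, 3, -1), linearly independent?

linearly independent

Row-reduce the matrix whose columns are u₁, u₂, u₃, u₄.
The reduction yields 4 nonzero rows, so the rank is 4.
Since rank = 4 (the number of vectors), the set is linearly independent.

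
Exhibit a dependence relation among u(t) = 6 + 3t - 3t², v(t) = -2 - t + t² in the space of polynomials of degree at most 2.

Pass to coordinate vectors relative to the basis {1, t, t²}.
Solve the homogeneous system with u, v as columns by row-reducing the coefficient matrix.
The free variable yields coefficients (1, 3) (any nonzero multiple also works).

u + 3v = 0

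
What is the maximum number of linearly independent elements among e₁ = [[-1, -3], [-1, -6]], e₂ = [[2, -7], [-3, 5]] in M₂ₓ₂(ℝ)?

2

Use coordinates relative to {E₁₁, E₁₂, E₂₁, E₂₂}.
Row-reduce the 2×4 matrix with these as rows.
Reduction leaves 2 leading entries, giving rank 2.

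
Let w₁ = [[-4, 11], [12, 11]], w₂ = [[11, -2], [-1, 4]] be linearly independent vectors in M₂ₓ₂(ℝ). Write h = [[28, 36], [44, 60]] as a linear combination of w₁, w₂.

h = 4w₁ + 4w₂

Identify each element with its coordinate vector in ℝ⁴ via {E₁₁, E₁₂, E₂₁, E₂₂}.
Solve the system with w₁, w₂ as columns and h as the right-hand side.
The system has the unique solution (a₁, a₂) = (4, 4).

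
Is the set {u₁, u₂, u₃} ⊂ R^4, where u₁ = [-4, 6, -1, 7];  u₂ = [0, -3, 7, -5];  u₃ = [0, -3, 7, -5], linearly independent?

linearly dependent

Two of the vectors are equal, giving an immediate dependence.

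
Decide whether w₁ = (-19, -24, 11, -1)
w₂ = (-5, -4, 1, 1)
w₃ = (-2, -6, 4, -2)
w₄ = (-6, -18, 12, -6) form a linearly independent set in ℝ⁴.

One vector is a scalar multiple of another, so the set is dependent.

linearly dependent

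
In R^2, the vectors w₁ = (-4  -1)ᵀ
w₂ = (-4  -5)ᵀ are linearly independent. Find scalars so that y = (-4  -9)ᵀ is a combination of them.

Write y = a₁w₁ + a₂w₂ and equate components.
The system has the unique solution (a₁, a₂) = (-1, 2).

y = -w₁ + 2w₂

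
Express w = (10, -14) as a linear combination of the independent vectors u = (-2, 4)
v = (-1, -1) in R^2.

w = -4u - 2v

Since u, v are independent, the coefficients expressing w are uniquely determined by a linear system.
Row-reducing the augmented matrix gives the unique coefficients (c₁, c₂) = (-4, -2).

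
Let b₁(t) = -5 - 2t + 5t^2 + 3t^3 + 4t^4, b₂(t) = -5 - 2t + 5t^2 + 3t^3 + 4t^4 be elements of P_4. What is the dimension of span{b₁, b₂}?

Pass to coordinate vectors with respect to the basis {1, t, …, t^4}.
Apply Gaussian elimination to the matrix whose rows are b₁, b₂.
Exactly 1 pivot survives; hence the rank is 1.

1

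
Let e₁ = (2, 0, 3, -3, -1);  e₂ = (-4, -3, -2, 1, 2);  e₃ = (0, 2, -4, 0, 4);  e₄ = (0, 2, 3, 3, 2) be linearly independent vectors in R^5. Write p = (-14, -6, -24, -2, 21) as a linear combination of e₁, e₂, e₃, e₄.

p = e₁ + 4e₂ + 4e₃ - e₄

Since e₁, e₂, e₃, e₄ are independent, the coefficients expressing p are uniquely determined by a linear system.
The system has the unique solution (α₁, …, α₄) = (1, 4, 4, -1).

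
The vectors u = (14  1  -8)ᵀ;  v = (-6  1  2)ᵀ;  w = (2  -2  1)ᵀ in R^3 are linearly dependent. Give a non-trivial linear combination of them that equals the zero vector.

Solve the homogeneous system with u, v, w as columns by row-reducing the coefficient matrix.
The free variable yields coefficients (1, 3, 2) (any nonzero multiple also works).

u + 3v + 2w = 0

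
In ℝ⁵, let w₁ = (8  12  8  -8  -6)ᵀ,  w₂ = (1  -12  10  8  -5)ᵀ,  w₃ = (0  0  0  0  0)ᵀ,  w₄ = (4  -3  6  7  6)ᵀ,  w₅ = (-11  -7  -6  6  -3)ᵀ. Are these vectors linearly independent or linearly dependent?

One of the vectors is the zero vector, so the set is linearly dependent.

linearly dependent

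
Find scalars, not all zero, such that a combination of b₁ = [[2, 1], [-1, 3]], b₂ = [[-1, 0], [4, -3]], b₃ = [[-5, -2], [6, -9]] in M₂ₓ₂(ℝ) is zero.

2b₁ - b₂ + b₃ = 0

Take coordinates with respect to {E₁₁, E₁₂, E₂₁, E₂₂}.
Solve the homogeneous system with b₁, b₂, b₃ as columns by row-reducing the coefficient matrix.
The free variable yields coefficients (2, -1, 1) (any nonzero multiple also works).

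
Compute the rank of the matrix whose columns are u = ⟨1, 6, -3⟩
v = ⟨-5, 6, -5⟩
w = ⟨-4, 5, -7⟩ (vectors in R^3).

Row-reduce the 3×3 matrix with these as rows.
Reduction leaves 3 leading entries, giving rank 3.

3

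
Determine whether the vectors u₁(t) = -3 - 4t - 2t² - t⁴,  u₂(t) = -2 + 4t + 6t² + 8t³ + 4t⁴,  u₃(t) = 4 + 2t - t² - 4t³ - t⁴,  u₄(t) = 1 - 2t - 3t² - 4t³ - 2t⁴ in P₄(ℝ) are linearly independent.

Take coordinates with respect to the standard basis {1, t, …, t⁴}.
Row-reduce the matrix whose columns are u₁, u₂, u₃, u₄.
The reduction yields 2 nonzero rows, so the rank is 2.
Since rank 2 < 4, the set is linearly dependent.
Indeed 2u₁ + u₂ + 2u₃ = 0.

linearly dependent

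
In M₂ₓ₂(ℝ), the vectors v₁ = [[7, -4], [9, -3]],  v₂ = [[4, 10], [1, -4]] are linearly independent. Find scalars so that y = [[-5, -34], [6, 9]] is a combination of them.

y = v₁ - 3v₂

Take coordinate vectors relative to {E₁₁, E₁₂, E₂₁, E₂₂}.
Set up the augmented matrix [v₁ | v₂ | y] and row-reduce.
The system has the unique solution (a₁, a₂) = (1, -3).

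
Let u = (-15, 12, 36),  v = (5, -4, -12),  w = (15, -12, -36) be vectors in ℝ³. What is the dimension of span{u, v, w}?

Row-reduce the 3×3 matrix with these as rows.
Reduction leaves 1 leading entry, giving rank 1.

1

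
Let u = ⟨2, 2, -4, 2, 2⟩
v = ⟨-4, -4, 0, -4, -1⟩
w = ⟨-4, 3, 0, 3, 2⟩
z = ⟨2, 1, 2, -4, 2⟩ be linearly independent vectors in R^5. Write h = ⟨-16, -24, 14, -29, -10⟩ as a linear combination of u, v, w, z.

h = -3u + 4v - w + z

Since u, v, w, z are independent, the coefficients expressing h are uniquely determined by a linear system.
The system has the unique solution (c₁, …, c₄) = (-3, 4, -1, 1).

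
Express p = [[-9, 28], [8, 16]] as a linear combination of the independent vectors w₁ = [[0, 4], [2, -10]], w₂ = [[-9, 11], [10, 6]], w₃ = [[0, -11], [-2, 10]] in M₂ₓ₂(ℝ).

p = -4w₁ + w₂ - 3w₃

Work in coordinates with respect to the standard basis {E₁₁, E₁₂, E₂₁, E₂₂}.
Set up the augmented matrix [w₁ | w₂ | w₃ | p] and row-reduce.
Row-reducing the augmented matrix gives the unique coefficients (c₁, c₂, c₃) = (-4, 1, -3).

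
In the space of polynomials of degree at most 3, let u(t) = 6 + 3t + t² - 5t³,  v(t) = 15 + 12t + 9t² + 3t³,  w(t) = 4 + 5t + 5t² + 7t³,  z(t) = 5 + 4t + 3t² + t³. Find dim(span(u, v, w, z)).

Pass to coordinate vectors with respect to the basis {1, t, …, t³}.
Put the 4×4 matrix [u|v|w|z] into echelon form.
There are 2 pivot columns, so rank = 2.

2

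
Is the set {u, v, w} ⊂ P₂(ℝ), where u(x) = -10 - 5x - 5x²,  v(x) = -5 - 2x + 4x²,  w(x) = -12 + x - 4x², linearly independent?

Take coordinates with respect to the standard basis {1, x, x²}.
Place the vectors as rows of a 3×3 matrix and reduce to echelon form.
The reduction yields 3 nonzero rows, so the rank is 3.
Since rank = 3 (the number of vectors), the set is linearly independent.

linearly independent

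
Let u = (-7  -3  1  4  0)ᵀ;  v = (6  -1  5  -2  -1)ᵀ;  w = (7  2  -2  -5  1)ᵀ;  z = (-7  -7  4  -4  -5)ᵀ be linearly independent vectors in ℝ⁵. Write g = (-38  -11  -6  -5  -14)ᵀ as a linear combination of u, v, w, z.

g = -4u - 4v - 3w + 3z

Write g = c₁u + … + c₄z and equate components.
The system has the unique solution (c₁, …, c₄) = (-4, -4, -3, 3).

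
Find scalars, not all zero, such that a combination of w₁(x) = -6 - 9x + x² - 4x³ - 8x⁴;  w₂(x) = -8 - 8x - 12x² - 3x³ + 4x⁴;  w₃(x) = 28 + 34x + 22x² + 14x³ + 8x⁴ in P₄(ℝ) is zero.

Take coordinates with respect to {1, x, …, x⁴}.
Row-reduce the matrix with w₁, w₂, w₃ as columns; the null space gives the coefficients.
The free variable yields coefficients (2, 2, 1) (any nonzero multiple also works).

2w₁ + 2w₂ + w₃ = 0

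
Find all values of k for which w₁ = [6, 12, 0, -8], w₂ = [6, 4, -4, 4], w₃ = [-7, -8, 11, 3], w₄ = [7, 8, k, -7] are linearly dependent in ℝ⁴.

k = -23

The set is linearly dependent precisely when det[w₁; w₂; w₃; w₄] = 0.
Cofactor expansion gives det = 128*k + 2944.
This vanishes exactly when k = -23.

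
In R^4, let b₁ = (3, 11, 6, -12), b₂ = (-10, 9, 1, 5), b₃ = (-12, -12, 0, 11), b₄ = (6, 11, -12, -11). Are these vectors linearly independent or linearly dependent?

Place the vectors as rows of a 4×4 matrix and reduce to echelon form.
The reduction yields 4 nonzero rows, so the rank is 4.
Since rank = 4 (the number of vectors), the set is linearly independent.

linearly independent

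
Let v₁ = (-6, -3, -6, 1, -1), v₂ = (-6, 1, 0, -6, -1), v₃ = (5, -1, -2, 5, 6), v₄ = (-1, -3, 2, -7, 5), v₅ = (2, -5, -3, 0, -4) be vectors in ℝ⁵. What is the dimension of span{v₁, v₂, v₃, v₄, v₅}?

Form the matrix with v₁, v₂, v₃, v₄, v₅ as columns and reduce.
The echelon form has 5 nonzero rows, so the rank is 5.

5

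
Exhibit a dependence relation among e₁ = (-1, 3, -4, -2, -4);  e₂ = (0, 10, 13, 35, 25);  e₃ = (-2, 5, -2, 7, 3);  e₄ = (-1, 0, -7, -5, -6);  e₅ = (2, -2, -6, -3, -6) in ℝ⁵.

Write the vectors as columns of a matrix and find a nonzero vector in its null space.
A generator of the null space is (1, 1, -3, 3, -1).

e₁ + e₂ - 3e₃ + 3e₄ - e₅ = 0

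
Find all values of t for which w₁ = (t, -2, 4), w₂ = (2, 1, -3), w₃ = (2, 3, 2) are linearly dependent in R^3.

Dependence holds iff the 3×3 matrix [w₁ w₂ w₃] is singular.
Expanding, det = 11*t + 36.
This vanishes exactly when t = -36/11.

t = -36/11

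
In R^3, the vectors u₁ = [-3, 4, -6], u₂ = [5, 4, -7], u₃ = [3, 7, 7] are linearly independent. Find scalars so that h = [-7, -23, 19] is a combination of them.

Solve the system with u₁, u₂, u₃ as columns and h as the right-hand side.
Back-substitution yields (c₁, c₂, c₃) = (-2, -2, -1).

h = -2u₁ - 2u₂ - u₃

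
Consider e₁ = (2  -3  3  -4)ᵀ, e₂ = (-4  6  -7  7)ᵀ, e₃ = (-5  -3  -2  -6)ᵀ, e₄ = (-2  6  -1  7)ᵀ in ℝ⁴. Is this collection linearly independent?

Row-reduce the matrix whose columns are e₁, e₂, e₃, e₄.
The reduction yields 4 nonzero rows, so the rank is 4.
Since rank = 4 (the number of vectors), the set is linearly independent.

linearly independent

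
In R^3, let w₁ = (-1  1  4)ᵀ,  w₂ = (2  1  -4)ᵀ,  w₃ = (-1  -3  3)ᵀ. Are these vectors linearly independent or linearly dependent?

linearly independent

Form the 3×3 matrix with these as columns; its determinant is -13.
A nonzero determinant means the columns are linearly independent.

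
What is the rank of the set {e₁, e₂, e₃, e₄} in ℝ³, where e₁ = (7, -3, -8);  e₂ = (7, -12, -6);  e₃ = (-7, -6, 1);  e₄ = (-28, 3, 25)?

Apply Gaussian elimination to the matrix whose rows are e₁, e₂, e₃, e₄.
Exactly 3 pivots survive; hence the rank is 3.
(With 4 elements in a 3-dimensional space the rank is at most 3.)

3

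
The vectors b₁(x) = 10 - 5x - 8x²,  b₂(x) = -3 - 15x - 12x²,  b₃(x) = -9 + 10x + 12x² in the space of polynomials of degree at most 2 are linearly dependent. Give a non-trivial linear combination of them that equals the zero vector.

3b₁ + b₂ + 3b₃ = 0

Take coordinates with respect to {1, x, x²}.
Solve the homogeneous system with b₁, b₂, b₃ as columns by row-reducing the coefficient matrix.
One solution (up to scaling) is (3, 1, 3).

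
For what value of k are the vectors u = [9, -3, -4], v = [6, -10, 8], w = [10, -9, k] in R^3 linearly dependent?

The set is linearly dependent precisely when det[u; v; w] = 0.
Cofactor expansion gives det = 224 - 72*k.
Setting this to zero gives k = 28/9.

k = 28/9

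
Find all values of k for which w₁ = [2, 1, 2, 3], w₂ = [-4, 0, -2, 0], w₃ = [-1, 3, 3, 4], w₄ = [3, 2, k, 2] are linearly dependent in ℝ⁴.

The set is linearly dependent precisely when det[w₁; w₂; w₃; w₄] = 0.
Cofactor expansion gives det = 20*k - 78.
Solving 20*k - 78 = 0 yields k = 39/10.

k = 39/10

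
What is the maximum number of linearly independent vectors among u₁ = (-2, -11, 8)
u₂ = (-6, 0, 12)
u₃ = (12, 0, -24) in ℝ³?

Apply Gaussian elimination to the matrix whose rows are u₁, u₂, u₃.
Exactly 2 pivots survive; hence the rank is 2.

2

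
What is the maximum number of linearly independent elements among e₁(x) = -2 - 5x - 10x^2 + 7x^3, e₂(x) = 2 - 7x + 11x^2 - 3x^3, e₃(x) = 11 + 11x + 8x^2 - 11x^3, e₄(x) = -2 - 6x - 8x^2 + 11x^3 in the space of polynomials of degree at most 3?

Pass to coordinate vectors with respect to the basis {1, x, …, x^3}.
Form the matrix with e₁, e₂, e₃, e₄ as columns and reduce.
The echelon form has 4 nonzero rows, so the rank is 4.

4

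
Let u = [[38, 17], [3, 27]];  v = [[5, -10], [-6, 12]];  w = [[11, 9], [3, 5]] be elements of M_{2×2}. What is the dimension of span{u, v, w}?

Use coordinates relative to {E₁₁, E₁₂, E₂₁, E₂₂}.
Put the 4×3 matrix [u|v|w] into echelon form.
Reduction leaves 2 leading entries, giving rank 2.

dim = 2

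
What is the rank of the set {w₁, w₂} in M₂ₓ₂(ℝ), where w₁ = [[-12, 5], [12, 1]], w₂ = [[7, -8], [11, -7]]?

2

Pass to coordinate vectors with respect to the basis {E₁₁, E₁₂, E₂₁, E₂₂}.
Put the 4×2 matrix [w₁|w₂] into echelon form.
There are 2 pivot columns, so rank = 2.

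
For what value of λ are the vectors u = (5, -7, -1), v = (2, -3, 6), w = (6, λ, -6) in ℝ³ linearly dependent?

The set is linearly dependent precisely when det[u; v; w] = 0.
The determinant works out to -32*λ - 264.
Solving -32*λ - 264 = 0 yields λ = -33/4.

λ = -33/4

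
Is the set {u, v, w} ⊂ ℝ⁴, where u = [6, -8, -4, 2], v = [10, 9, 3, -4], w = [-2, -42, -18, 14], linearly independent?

Row-reduce the matrix whose columns are u, v, w.
The reduction yields 2 nonzero rows, so the rank is 2.
Since rank 2 < 3, the set is linearly dependent.
Indeed 3u - 2v - w = 0.

linearly dependent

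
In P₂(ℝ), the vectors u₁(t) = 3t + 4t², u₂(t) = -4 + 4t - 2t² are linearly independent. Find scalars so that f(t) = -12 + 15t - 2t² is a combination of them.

f = u₁ + 3u₂

Identify each element with its coordinate vector in ℝ³ via {1, t, t²}.
Write f = a₁u₁ + a₂u₂ and equate components.
The system has the unique solution (a₁, a₂) = (1, 3).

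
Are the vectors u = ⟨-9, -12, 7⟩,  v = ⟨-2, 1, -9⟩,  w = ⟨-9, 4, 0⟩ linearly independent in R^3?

linearly independent

Row-reduce the matrix whose columns are u, v, w.
The reduction yields 3 nonzero rows, so the rank is 3.
Since rank = 3 (the number of vectors), the set is linearly independent.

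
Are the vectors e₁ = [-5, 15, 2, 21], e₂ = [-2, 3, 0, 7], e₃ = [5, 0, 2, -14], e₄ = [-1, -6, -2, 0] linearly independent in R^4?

The matrix [e₁|e₂|e₃|e₄] has determinant 0.
A zero determinant means the columns are linearly dependent.
Indeed e₁ - 5e₂ - e₃ = 0.

linearly dependent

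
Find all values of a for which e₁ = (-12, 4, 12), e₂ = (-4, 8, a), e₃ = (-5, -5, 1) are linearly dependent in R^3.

The set is linearly dependent precisely when det[e₁; e₂; e₃] = 0.
The determinant works out to 640 - 80*a.
Setting this to zero gives a = 8.

a = 8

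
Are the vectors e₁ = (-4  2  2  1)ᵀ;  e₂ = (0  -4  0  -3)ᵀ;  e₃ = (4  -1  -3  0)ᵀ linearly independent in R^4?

Row-reduce the matrix whose columns are e₁, e₂, e₃.
The reduction yields 3 nonzero rows, so the rank is 3.
Since rank = 3 (the number of vectors), the set is linearly independent.

linearly independent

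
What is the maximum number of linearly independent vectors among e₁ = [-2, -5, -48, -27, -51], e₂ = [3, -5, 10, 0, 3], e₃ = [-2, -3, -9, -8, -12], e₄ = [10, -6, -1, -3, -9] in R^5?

Form the matrix with e₁, e₂, e₃, e₄ as columns and reduce.
There are 3 pivot columns, so rank = 3.

3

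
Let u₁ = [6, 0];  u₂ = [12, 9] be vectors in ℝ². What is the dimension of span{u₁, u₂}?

dim = 2

Apply Gaussian elimination to the matrix whose rows are u₁, u₂.
The echelon form has 2 nonzero rows, so the rank is 2.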